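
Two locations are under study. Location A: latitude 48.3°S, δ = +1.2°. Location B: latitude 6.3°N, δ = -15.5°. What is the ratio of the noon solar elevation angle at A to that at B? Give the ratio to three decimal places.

0.594

A: 90° − |-48.3 − (1.2)| = 40.50°.
B: 90° − |6.3 − (-15.5)| = 68.20°.
Ratio A/B = 40.5000 / 68.2000 = 0.5938.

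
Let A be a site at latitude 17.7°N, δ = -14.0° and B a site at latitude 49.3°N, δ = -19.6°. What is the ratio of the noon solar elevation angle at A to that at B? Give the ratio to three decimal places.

A: 90° − |17.7 − (-14.0)| = 58.30°.
B: 90° − |49.3 − (-19.6)| = 21.10°.
Ratio A/B = 58.3000 / 21.1000 = 2.7630.

2.763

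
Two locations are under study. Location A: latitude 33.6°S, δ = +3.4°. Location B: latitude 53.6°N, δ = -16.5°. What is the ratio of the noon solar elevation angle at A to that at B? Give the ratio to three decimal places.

2.663

A: 90° − |-33.6 − (3.4)| = 53.00°.
B: 90° − |53.6 − (-16.5)| = 19.90°.
Ratio A/B = 53.0000 / 19.9000 = 2.6633.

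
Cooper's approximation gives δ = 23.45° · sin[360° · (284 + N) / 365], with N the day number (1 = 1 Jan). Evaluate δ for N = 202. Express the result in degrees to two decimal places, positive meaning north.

+20.44°

360 × (284 + 202) / 365 = 479.342°; sin(479.342°) = 0.8717.
δ = 23.45 × 0.8717 = 20.441° ≈ +20.44°.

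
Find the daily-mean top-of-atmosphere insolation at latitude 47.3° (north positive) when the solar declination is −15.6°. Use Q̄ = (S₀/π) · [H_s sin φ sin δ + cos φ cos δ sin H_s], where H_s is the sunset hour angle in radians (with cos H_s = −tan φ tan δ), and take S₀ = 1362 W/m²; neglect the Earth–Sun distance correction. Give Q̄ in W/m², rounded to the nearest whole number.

162 W/m²

The sunset hour angle satisfies cos H_s = −tan φ tan δ = 0.3026, giving H_s = 72.39°. In radians, H_s = 1.2634.
H_s sin φ sin δ = 1.2634 × 0.7349 × -0.2689 = -0.2497.
cos φ cos δ sin H_s = 0.6782 × 0.9632 × 0.9531 = 0.6226.
Q̄ = (1362/π) × (-0.2497 + 0.6226) = 433.54 × 0.3729 = 161.67 W/m².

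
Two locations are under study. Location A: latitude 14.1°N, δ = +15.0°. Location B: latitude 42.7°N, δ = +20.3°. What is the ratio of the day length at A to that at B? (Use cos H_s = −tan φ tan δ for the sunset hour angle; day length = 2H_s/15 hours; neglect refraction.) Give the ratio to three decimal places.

0.854

A: H_s = arccos(−tan 14.1° · tan 15.0°) = 93.86°, so 2H_s/15 = 12.5147 h.
B: H_s = arccos(−tan 42.7° · tan 20.3°) = 109.96°, so 2H_s/15 = 14.6613 h.
Ratio A/B = 12.5147 / 14.6613 = 0.8536.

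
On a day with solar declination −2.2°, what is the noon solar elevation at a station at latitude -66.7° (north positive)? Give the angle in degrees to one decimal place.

25.5°

At local solar noon the hour angle is zero, so the elevation is 90° − |φ − δ| = 90° − |-66.7° − (-2.2°)| = 90° − 64.5° = 25.5°.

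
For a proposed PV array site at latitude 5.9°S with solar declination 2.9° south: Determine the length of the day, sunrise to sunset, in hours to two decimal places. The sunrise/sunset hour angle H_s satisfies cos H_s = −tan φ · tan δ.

cos H_s = −tan(-5.9°) · tan(-2.9°) = -0.0052, so H_s = arccos(-0.0052) = 90.30°.
Day length = 2 H_s / 15° h⁻¹ = 180.60° / 15 = 12.040 h.

12.04 hours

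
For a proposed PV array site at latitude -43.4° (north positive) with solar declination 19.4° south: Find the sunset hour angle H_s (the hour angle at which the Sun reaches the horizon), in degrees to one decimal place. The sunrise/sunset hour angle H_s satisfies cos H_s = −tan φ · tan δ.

−tan φ tan δ = −(-0.9457)(-0.3522) = -0.3331; H_s = arccos(-0.3331) = 109.46°.

109.5°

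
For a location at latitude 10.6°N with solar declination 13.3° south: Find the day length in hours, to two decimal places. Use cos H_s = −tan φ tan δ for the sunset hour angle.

The sunset hour angle satisfies cos H_s = −tan φ tan δ = 0.0442, giving H_s = 87.47°.
Day length = 2 H_s / 15° h⁻¹ = 174.94° / 15 = 11.663 h.

11.66 hours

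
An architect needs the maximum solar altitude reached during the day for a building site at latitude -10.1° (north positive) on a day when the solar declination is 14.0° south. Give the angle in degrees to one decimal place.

At local solar noon the hour angle is zero, so the elevation is 90° − |φ − δ| = 90° − |-10.1° − (-14.0°)| = 90° − 3.9° = 86.1°.

86.1°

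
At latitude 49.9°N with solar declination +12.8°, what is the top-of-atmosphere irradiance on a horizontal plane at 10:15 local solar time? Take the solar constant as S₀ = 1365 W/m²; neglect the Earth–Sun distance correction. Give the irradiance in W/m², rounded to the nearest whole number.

Hour angle H = 15° × (10.25 − 12) = -26.25°.
With φ = 49.9°, δ = 12.8°, H = -26.25°: sin φ sin δ = 0.1695, cos φ cos δ cos H = 0.5633, so cos θ_z = 0.7328.
Top-of-atmosphere irradiance = S₀ cos θ_z = 1365 × 0.7328 = 1000.27 W/m².

1000 W/m²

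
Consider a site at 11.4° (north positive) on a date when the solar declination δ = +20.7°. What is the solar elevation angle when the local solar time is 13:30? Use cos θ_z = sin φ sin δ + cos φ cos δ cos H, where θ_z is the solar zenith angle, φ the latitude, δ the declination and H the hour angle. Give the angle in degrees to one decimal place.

Hour angle H = 15° × (13.5 − 12) = 22.50°.
cos θ_z = sin φ sin δ + cos φ cos δ cos H = (0.1977)(0.3535) + (0.9803)(0.9354)(0.9239) = 0.9171.
θ_z = arccos(0.9171) = 23.49°, so the elevation is 90° − 23.49° = 66.51°.

66.5°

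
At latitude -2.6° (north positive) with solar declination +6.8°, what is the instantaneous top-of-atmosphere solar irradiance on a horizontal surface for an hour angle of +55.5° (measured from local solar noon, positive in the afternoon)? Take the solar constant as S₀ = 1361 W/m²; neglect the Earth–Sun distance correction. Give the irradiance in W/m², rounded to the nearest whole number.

cos θ_z = sin φ sin δ + cos φ cos δ cos H = (-0.0454)(0.1184) + (0.9990)(0.9930)(0.5664) = 0.5565.
Top-of-atmosphere irradiance = S₀ cos θ_z = 1361 × 0.5565 = 757.40 W/m².

757 W/m²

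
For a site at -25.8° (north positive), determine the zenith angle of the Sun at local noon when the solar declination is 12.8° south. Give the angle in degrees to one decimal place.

13.0°

At local solar noon the hour angle is zero, so the zenith angle is |φ − δ| = |-25.8° − (-12.8°)| = 13.0°.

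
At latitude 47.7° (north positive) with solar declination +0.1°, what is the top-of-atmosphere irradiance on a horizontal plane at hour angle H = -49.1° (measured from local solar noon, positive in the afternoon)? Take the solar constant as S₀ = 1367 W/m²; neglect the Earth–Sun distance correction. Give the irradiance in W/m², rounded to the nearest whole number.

With φ = 47.7°, δ = 0.1°, H = -49.10°: sin φ sin δ = 0.0013, cos φ cos δ cos H = 0.4406, so cos θ_z = 0.4419.
Top-of-atmosphere irradiance = S₀ cos θ_z = 1367 × 0.4419 = 604.08 W/m².

604 W/m²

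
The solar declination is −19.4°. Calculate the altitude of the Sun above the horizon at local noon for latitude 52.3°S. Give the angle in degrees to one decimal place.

57.1°

At local solar noon the hour angle is zero, so the elevation is 90° − |φ − δ| = 90° − |-52.3° − (-19.4°)| = 90° − 32.9° = 57.1°.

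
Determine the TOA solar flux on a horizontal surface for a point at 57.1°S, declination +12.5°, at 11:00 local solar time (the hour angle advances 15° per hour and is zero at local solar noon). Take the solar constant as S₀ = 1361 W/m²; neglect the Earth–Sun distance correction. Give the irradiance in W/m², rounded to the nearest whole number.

450 W/m²

Hour angle H = 15° × (11 − 12) = -15.00°.
cos θ_z = sin φ sin δ + cos φ cos δ cos H = (-0.8396)(0.2164) + (0.5432)(0.9763)(0.9659) = 0.3306.
Top-of-atmosphere irradiance = S₀ cos θ_z = 1361 × 0.3306 = 449.95 W/m².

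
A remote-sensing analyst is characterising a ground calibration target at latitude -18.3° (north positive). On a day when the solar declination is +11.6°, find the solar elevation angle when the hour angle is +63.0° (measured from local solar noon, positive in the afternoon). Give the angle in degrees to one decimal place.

21.0°

cos θ_z = sin φ sin δ + cos φ cos δ cos H = (-0.3140)(0.2011) + (0.9494)(0.9796)(0.4540) = 0.3591.
θ_z = arccos(0.3591) = 68.96°, so the elevation is 90° − 68.96° = 21.04°.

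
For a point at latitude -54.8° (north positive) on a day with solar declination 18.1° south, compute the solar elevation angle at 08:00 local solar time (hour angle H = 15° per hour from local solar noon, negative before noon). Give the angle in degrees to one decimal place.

31.9°

Hour angle H = 15° × (8 − 12) = -60.00°.
cos θ_z = sin(-54.8°) sin(-18.1°) + cos(-54.8°) cos(-18.1°) cos(-60.00°) = 0.2539 + 0.2740 = 0.5279.
θ_z = arccos(0.5279) = 58.14°, so the elevation is 90° − 58.14° = 31.86°.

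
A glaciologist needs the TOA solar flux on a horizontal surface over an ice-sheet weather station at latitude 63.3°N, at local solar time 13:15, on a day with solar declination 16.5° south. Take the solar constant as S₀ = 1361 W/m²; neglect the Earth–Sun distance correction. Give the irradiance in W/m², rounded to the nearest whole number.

210 W/m²

Hour angle H = 15° × (13.25 − 12) = 18.75°.
cos θ_z = sin φ sin δ + cos φ cos δ cos H = (0.8934)(-0.2840) + (0.4493)(0.9588)(0.9469) = 0.1542.
Top-of-atmosphere irradiance = S₀ cos θ_z = 1361 × 0.1542 = 209.87 W/m².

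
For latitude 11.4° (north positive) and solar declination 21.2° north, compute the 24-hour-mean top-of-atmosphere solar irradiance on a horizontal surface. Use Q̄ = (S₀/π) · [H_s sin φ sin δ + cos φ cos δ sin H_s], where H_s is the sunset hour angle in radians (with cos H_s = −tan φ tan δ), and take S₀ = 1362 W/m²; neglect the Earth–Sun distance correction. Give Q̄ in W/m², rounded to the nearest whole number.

cos H_s = −tan(11.4°) · tan(21.2°) = -0.0782, so H_s = arccos(-0.0782) = 94.49°. In radians, H_s = 1.6492.
H_s sin φ sin δ = 1.6492 × 0.1977 × 0.3616 = 0.1179.
cos φ cos δ sin H_s = 0.9803 × 0.9323 × 0.9969 = 0.9111.
Q̄ = (1362/π) × (0.1179 + 0.9111) = 433.54 × 1.0290 = 446.11 W/m².

446 W/m²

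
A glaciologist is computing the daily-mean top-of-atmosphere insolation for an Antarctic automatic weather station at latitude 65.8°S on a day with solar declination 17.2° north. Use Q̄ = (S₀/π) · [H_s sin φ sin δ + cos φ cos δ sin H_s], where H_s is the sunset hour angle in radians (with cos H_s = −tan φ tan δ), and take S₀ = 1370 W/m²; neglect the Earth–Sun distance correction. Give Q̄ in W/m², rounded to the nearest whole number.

28 W/m²

cos H_s = −tan(-65.8°) · tan(17.2°) = 0.6888, so H_s = arccos(0.6888) = 46.46°. In radians, H_s = 0.8109.
H_s sin φ sin δ = 0.8109 × -0.9121 × 0.2957 = -0.2187.
cos φ cos δ sin H_s = 0.4099 × 0.9553 × 0.7249 = 0.2839.
Q̄ = (1370/π) × (-0.2187 + 0.2839) = 436.08 × 0.0652 = 28.43 W/m².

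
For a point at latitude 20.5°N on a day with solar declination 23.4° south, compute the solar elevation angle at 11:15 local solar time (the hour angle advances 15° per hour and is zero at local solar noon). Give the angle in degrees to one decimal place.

Hour angle H = 15° × (11.25 − 12) = -11.25°.
cos θ_z = sin φ sin δ + cos φ cos δ cos H = (0.3502)(-0.3971) + (0.9367)(0.9178)(0.9808) = 0.7041.
θ_z = arccos(0.7041) = 45.24°, so the elevation is 90° − 45.24° = 44.76°.

44.8°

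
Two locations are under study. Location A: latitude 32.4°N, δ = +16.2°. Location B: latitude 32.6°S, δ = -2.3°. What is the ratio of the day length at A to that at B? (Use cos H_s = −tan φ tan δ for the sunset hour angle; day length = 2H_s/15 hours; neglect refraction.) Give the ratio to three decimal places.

1.100

A: H_s = arccos(−tan 32.4° · tan 16.2°) = 100.62°, so 2H_s/15 = 13.4160 h.
B: H_s = arccos(−tan -32.6° · tan -2.3°) = 91.47°, so 2H_s/15 = 12.1960 h.
Ratio A/B = 13.4160 / 12.1960 = 1.1000.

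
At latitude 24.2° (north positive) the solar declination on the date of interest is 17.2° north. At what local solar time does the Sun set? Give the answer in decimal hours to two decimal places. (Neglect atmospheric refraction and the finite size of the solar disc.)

18.53 h

The sunset hour angle satisfies cos H_s = −tan φ tan δ = -0.1391, giving H_s = 98.00°.
Sunset is at 12 + H_s/15 = 12 + 6.533 = 18.533 h local solar time.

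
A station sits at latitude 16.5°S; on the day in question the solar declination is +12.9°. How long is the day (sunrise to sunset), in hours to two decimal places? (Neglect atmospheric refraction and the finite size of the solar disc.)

11.48 hours

The sunset hour angle satisfies cos H_s = −tan φ tan δ = 0.0678, giving H_s = 86.11°.
Day length = 2 H_s / 15° h⁻¹ = 172.22° / 15 = 11.481 h.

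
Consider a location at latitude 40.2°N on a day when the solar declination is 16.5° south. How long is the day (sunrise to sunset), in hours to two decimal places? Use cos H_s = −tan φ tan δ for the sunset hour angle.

The sunset hour angle satisfies cos H_s = −tan φ tan δ = 0.2503, giving H_s = 75.50°.
Day length = 2 H_s / 15° h⁻¹ = 151.00° / 15 = 10.067 h.

10.07 hours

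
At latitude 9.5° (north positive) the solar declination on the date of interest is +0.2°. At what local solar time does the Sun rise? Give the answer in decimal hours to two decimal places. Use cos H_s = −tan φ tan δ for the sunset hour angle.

6.00 h

The sunset hour angle satisfies cos H_s = −tan φ tan δ = -0.0006, giving H_s = 90.03°.
Sunrise is at 12 − H_s/15 = 12 − 6.002 = 5.998 h local solar time.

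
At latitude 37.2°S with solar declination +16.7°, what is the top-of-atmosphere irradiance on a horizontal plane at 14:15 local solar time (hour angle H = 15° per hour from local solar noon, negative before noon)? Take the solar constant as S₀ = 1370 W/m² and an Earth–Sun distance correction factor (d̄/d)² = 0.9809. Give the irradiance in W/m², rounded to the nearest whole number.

Hour angle H = 15° × (14.25 − 12) = 33.75°.
cos θ_z = sin(-37.2°) sin(16.7°) + cos(-37.2°) cos(16.7°) cos(33.75°) = -0.1737 + 0.6344 = 0.4607.
Top-of-atmosphere irradiance = S₀ (d̄/d)² cos θ_z = 1370 × 0.9809 × 0.4607 = 619.10 W/m².

619 W/m²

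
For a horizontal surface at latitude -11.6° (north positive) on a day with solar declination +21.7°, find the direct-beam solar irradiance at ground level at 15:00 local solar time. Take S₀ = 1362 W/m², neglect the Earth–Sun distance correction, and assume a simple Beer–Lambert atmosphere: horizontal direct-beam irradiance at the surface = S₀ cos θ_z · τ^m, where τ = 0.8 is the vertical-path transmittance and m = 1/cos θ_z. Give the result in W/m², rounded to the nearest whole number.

Hour angle H = 15° × (15 − 12) = 45.00°.
With φ = -11.6°, δ = 21.7°, H = 45.00°: sin φ sin δ = -0.0743, cos φ cos δ cos H = 0.6436, so cos θ_z = 0.5693.
Air mass m = 1/cos θ_z = 1/0.5693 = 1.757; τ^m = 0.8^1.757 = 0.6757.
Surface direct beam = 1362 × 0.5693 × 0.6757 = 523.93 W/m².

524 W/m²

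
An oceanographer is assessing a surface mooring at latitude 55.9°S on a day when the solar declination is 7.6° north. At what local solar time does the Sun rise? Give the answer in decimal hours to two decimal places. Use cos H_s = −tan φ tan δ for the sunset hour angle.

The sunset hour angle satisfies cos H_s = −tan φ tan δ = 0.1971, giving H_s = 78.63°.
Sunrise is at 12 − H_s/15 = 12 − 5.242 = 6.758 h local solar time.

6.76 h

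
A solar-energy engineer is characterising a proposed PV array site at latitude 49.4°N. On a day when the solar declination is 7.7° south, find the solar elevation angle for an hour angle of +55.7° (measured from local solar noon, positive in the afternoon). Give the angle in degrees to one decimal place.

15.2°

cos θ_z = sin φ sin δ + cos φ cos δ cos H = (0.7593)(-0.1340) + (0.6508)(0.9910)(0.5635) = 0.2617.
θ_z = arccos(0.2617) = 74.83°, so the elevation is 90° − 74.83° = 15.17°.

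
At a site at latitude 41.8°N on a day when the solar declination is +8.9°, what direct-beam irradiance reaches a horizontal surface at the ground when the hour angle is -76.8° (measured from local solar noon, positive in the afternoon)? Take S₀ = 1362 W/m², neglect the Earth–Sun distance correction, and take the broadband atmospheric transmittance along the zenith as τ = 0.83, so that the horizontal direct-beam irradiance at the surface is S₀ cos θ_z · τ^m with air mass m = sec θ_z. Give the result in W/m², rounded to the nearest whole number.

With φ = 41.8°, δ = 8.9°, H = -76.80°: sin φ sin δ = 0.1031, cos φ cos δ cos H = 0.1682, so cos θ_z = 0.2713.
Air mass m = 1/cos θ_z = 1/0.2713 = 3.686; τ^m = 0.83^3.686 = 0.5032.
Surface direct beam = 1362 × 0.2713 × 0.5032 = 185.94 W/m².

186 W/m²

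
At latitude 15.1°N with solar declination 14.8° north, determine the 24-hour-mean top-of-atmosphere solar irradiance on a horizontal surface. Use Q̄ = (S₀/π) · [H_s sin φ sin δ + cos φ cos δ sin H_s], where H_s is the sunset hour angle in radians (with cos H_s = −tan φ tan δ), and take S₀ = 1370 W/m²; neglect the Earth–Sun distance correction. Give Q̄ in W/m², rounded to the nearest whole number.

454 W/m²

cos H_s = −tan(15.1°) · tan(14.8°) = -0.0713, so H_s = arccos(-0.0713) = 94.09°. In radians, H_s = 1.6422.
H_s sin φ sin δ = 1.6422 × 0.2605 × 0.2554 = 0.1093.
cos φ cos δ sin H_s = 0.9655 × 0.9668 × 0.9975 = 0.9311.
Q̄ = (1370/π) × (0.1093 + 0.9311) = 436.08 × 1.0404 = 453.70 W/m².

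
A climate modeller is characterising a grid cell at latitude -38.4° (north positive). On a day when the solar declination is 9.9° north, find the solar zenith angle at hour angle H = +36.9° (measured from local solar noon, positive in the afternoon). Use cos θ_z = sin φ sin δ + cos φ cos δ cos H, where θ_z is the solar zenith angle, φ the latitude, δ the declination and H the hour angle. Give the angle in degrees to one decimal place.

With φ = -38.4°, δ = 9.9°, H = 36.90°: sin φ sin δ = -0.1068, cos φ cos δ cos H = 0.6174, so cos θ_z = 0.5106.
θ_z = arccos(0.5106) = 59.30°.

59.3°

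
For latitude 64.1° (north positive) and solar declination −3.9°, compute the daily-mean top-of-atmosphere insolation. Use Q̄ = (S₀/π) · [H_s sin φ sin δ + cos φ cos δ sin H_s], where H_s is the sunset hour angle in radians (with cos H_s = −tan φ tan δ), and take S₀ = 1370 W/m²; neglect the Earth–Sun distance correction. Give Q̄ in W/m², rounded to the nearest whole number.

150 W/m²

cos H_s = −tan(64.1°) · tan(-3.9°) = 0.1404, so H_s = arccos(0.1404) = 81.93°. In radians, H_s = 1.4299.
H_s sin φ sin δ = 1.4299 × 0.8996 × -0.0680 = -0.0875.
cos φ cos δ sin H_s = 0.4368 × 0.9977 × 0.9901 = 0.4315.
Q̄ = (1370/π) × (-0.0875 + 0.4315) = 436.08 × 0.3440 = 150.01 W/m².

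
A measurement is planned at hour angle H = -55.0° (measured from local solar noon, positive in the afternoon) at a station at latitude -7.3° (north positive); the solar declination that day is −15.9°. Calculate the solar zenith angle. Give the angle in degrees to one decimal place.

cos θ_z = sin φ sin δ + cos φ cos δ cos H = (-0.1271)(-0.2740) + (0.9919)(0.9617)(0.5736) = 0.5820.
θ_z = arccos(0.5820) = 54.41°.

54.4°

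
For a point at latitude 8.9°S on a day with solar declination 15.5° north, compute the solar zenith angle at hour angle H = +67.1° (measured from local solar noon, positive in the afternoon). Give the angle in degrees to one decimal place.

70.8°

cos θ_z = sin φ sin δ + cos φ cos δ cos H = (-0.1547)(0.2672) + (0.9880)(0.9636)(0.3891) = 0.3291.
θ_z = arccos(0.3291) = 70.79°.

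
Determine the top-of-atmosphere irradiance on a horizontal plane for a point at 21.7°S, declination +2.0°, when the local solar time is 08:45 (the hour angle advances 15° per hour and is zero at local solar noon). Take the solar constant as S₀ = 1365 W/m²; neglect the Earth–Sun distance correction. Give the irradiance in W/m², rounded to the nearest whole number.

818 W/m²

Hour angle H = 15° × (8.75 − 12) = -48.75°.
cos θ_z = sin(-21.7°) sin(2.0°) + cos(-21.7°) cos(2.0°) cos(-48.75°) = -0.0129 + 0.6122 = 0.5993.
Top-of-atmosphere irradiance = S₀ cos θ_z = 1365 × 0.5993 = 818.04 W/m².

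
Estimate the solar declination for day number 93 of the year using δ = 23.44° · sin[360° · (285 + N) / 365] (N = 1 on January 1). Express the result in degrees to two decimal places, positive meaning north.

+5.20°

360 × (285 + 93) / 365 = 372.822°; sin(372.822°) = 0.2219.
δ = 23.44 × 0.2219 = 5.201° ≈ +5.20°.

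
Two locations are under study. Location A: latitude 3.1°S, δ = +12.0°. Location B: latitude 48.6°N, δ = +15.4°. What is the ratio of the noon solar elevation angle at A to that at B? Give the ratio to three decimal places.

1.319

A: 90° − |-3.1 − (12.0)| = 74.90°.
B: 90° − |48.6 − (15.4)| = 56.80°.
Ratio A/B = 74.9000 / 56.8000 = 1.3187.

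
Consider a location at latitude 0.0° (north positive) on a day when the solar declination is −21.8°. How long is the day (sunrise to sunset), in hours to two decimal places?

−tan φ tan δ = −(0.0000)(-0.4000) = 0.0000; H_s = arccos(0.0000) = 90.00°.
Day length = 2 H_s / 15° h⁻¹ = 180.00° / 15 = 12.000 h.

12.00 hours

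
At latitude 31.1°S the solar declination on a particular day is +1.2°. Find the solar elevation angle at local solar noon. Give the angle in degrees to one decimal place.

At local solar noon the hour angle is zero, so the elevation is 90° − |φ − δ| = 90° − |-31.1° − (1.2°)| = 90° − 32.3° = 57.7°.

57.7°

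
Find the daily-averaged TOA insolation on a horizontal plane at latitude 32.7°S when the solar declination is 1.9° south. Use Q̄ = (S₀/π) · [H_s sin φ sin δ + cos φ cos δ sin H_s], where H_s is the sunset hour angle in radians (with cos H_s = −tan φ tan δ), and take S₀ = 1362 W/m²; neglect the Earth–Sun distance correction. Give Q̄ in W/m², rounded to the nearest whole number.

377 W/m²

−tan φ tan δ = −(-0.6420)(-0.0332) = -0.0213; H_s = arccos(-0.0213) = 91.22°. In radians, H_s = 1.5921.
H_s sin φ sin δ = 1.5921 × -0.5402 × -0.0332 = 0.0286.
cos φ cos δ sin H_s = 0.8415 × 0.9995 × 0.9998 = 0.8409.
Q̄ = (1362/π) × (0.0286 + 0.8409) = 433.54 × 0.8695 = 376.96 W/m².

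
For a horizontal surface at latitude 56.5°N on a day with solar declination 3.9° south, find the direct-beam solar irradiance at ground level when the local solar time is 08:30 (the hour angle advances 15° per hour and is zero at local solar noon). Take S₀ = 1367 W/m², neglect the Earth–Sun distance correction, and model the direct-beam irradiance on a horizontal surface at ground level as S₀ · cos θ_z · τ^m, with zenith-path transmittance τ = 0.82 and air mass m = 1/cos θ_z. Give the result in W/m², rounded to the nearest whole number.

187 W/m²

Hour angle H = 15° × (8.5 − 12) = -52.50°.
With φ = 56.5°, δ = -3.9°, H = -52.50°: sin φ sin δ = -0.0567, cos φ cos δ cos H = 0.3352, so cos θ_z = 0.2785.
Air mass m = 1/cos θ_z = 1/0.2785 = 3.591; τ^m = 0.82^3.591 = 0.4903.
Surface direct beam = 1367 × 0.2785 × 0.4903 = 186.66 W/m².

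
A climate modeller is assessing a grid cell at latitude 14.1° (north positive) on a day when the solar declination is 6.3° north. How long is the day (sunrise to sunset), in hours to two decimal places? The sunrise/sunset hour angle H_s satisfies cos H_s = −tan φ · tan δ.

12.21 hours

The sunset hour angle satisfies cos H_s = −tan φ tan δ = -0.0277, giving H_s = 91.59°.
Day length = 2 H_s / 15° h⁻¹ = 183.18° / 15 = 12.212 h.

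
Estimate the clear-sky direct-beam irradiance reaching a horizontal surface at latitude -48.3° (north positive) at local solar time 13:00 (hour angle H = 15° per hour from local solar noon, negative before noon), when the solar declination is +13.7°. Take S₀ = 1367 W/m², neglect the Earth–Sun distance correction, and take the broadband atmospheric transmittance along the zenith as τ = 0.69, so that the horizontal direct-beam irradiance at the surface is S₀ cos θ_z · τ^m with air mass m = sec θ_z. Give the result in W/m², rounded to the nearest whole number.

Hour angle H = 15° × (13 − 12) = 15.00°.
cos θ_z = sin φ sin δ + cos φ cos δ cos H = (-0.7466)(0.2368) + (0.6652)(0.9715)(0.9659) = 0.4474.
Air mass m = 1/cos θ_z = 1/0.4474 = 2.235; τ^m = 0.69^2.235 = 0.4363.
Surface direct beam = 1367 × 0.4474 × 0.4363 = 266.84 W/m².

267 W/m²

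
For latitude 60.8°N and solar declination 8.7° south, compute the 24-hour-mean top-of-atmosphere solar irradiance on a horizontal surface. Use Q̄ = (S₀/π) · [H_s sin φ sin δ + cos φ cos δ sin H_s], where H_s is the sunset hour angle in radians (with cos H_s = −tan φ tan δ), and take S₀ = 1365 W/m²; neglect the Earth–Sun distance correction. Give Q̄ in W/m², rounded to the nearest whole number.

The sunset hour angle satisfies cos H_s = −tan φ tan δ = 0.2738, giving H_s = 74.11°. In radians, H_s = 1.2935.
H_s sin φ sin δ = 1.2935 × 0.8729 × -0.1513 = -0.1708.
cos φ cos δ sin H_s = 0.4879 × 0.9885 × 0.9618 = 0.4639.
Q̄ = (1365/π) × (-0.1708 + 0.4639) = 434.49 × 0.2931 = 127.35 W/m².

127 W/m²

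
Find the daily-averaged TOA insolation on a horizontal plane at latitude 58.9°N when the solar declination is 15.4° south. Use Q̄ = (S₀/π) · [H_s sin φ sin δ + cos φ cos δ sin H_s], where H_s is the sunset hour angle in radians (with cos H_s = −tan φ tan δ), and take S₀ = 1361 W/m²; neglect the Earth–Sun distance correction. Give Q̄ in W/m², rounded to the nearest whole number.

The sunset hour angle satisfies cos H_s = −tan φ tan δ = 0.4566, giving H_s = 62.83°. In radians, H_s = 1.0966.
H_s sin φ sin δ = 1.0966 × 0.8563 × -0.2656 = -0.2494.
cos φ cos δ sin H_s = 0.5165 × 0.9641 × 0.8897 = 0.4430.
Q̄ = (1361/π) × (-0.2494 + 0.4430) = 433.22 × 0.1936 = 83.87 W/m².

84 W/m²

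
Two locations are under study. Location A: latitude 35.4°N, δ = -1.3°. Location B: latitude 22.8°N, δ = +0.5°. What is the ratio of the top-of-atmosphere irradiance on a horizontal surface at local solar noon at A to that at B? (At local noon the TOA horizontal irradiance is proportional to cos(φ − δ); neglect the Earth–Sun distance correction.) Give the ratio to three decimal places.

0.867

A: cos θ_z = cos(35.4° − (-1.3°)) = 0.8018.
B: cos θ_z = cos(22.8° − (0.5°)) = 0.9252.
Ratio A/B = 0.8018 / 0.9252 = 0.8666.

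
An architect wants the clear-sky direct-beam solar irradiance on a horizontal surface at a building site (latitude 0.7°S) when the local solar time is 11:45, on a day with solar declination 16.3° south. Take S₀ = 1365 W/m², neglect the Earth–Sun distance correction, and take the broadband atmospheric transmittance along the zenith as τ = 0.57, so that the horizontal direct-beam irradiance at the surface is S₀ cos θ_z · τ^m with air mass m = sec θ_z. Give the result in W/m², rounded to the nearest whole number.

731 W/m²

Hour angle H = 15° × (11.75 − 12) = -3.75°.
cos θ_z = sin(-0.7°) sin(-16.3°) + cos(-0.7°) cos(-16.3°) cos(-3.75°) = 0.0034 + 0.9577 = 0.9611.
Air mass m = 1/cos θ_z = 1/0.9611 = 1.040; τ^m = 0.57^1.040 = 0.5573.
Surface direct beam = 1365 × 0.9611 × 0.5573 = 731.12 W/m².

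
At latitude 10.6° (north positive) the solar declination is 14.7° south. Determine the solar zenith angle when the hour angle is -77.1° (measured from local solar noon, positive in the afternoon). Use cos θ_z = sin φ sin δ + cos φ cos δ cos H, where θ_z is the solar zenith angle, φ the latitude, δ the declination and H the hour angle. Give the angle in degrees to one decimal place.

80.5°

With φ = 10.6°, δ = -14.7°, H = -77.10°: sin φ sin δ = -0.0467, cos φ cos δ cos H = 0.2123, so cos θ_z = 0.1656.
θ_z = arccos(0.1656) = 80.47°.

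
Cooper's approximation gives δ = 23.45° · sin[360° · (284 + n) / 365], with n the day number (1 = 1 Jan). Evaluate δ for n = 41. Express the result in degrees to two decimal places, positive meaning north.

360 × (284 + 41) / 365 = 320.548°; sin(320.548°) = -0.6354.
δ = 23.45 × -0.6354 = -14.900° ≈ -14.90°.

-14.90°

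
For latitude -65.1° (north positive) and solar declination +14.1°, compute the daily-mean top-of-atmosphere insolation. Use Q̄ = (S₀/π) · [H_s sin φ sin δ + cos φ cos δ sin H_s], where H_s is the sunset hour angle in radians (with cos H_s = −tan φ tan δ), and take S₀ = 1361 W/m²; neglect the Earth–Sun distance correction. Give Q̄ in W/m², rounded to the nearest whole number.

53 W/m²

The sunset hour angle satisfies cos H_s = −tan φ tan δ = 0.5411, giving H_s = 57.24°. In radians, H_s = 0.9990.
H_s sin φ sin δ = 0.9990 × -0.9070 × 0.2436 = -0.2207.
cos φ cos δ sin H_s = 0.4210 × 0.9699 × 0.8409 = 0.3434.
Q̄ = (1361/π) × (-0.2207 + 0.3434) = 433.22 × 0.1227 = 53.16 W/m².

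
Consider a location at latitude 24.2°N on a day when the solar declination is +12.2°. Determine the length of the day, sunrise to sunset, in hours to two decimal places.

cos H_s = −tan(24.2°) · tan(12.2°) = -0.0972, so H_s = arccos(-0.0972) = 95.58°.
Day length = 2 H_s / 15° h⁻¹ = 191.16° / 15 = 12.744 h.

12.74 hours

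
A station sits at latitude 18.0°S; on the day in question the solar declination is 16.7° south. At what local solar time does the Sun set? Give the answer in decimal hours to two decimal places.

18.37 h

The sunset hour angle satisfies cos H_s = −tan φ tan δ = -0.0975, giving H_s = 95.60°.
Sunset is at 12 + H_s/15 = 12 + 6.373 = 18.373 h local solar time.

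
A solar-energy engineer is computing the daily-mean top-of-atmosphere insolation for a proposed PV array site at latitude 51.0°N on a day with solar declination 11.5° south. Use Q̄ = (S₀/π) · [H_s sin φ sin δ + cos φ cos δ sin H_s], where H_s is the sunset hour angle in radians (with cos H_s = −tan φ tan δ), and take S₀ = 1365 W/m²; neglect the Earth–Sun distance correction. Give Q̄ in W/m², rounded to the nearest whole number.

−tan φ tan δ = −(1.2349)(-0.2035) = 0.2513; H_s = arccos(0.2513) = 75.45°. In radians, H_s = 1.3169.
H_s sin φ sin δ = 1.3169 × 0.7771 × -0.1994 = -0.2041.
cos φ cos δ sin H_s = 0.6293 × 0.9799 × 0.9679 = 0.5969.
Q̄ = (1365/π) × (-0.2041 + 0.5969) = 434.49 × 0.3928 = 170.67 W/m².

171 W/m²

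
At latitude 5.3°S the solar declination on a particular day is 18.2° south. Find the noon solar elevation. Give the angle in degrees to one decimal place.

77.1°

At local solar noon the hour angle is zero, so the elevation is 90° − |φ − δ| = 90° − |-5.3° − (-18.2°)| = 90° − 12.9° = 77.1°.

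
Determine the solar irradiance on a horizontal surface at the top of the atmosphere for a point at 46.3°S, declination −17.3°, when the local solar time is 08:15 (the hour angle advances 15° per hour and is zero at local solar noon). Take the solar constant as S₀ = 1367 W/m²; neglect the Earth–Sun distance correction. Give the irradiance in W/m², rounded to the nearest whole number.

Hour angle H = 15° × (8.25 − 12) = -56.25°.
cos θ_z = sin(-46.3°) sin(-17.3°) + cos(-46.3°) cos(-17.3°) cos(-56.25°) = 0.2150 + 0.3665 = 0.5815.
Top-of-atmosphere irradiance = S₀ cos θ_z = 1367 × 0.5815 = 794.91 W/m².

795 W/m²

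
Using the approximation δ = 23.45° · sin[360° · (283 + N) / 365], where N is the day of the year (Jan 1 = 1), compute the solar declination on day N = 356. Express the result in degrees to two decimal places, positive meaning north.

360 × (283 + 356) / 365 = 630.247°; sin(630.247°) = -1.0000.
δ = 23.45 × -1.0000 = -23.450° ≈ -23.45°.

-23.45°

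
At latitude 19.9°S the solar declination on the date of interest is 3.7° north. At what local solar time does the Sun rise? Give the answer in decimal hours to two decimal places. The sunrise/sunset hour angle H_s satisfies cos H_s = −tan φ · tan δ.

The sunset hour angle satisfies cos H_s = −tan φ tan δ = 0.0234, giving H_s = 88.66°.
Sunrise is at 12 − H_s/15 = 12 − 5.911 = 6.089 h local solar time.

6.09 h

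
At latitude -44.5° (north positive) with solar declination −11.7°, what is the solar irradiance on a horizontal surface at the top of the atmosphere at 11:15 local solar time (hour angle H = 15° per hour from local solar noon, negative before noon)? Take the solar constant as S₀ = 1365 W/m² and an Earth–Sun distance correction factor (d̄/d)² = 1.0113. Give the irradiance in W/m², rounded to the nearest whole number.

Hour angle H = 15° × (11.25 − 12) = -11.25°.
With φ = -44.5°, δ = -11.7°, H = -11.25°: sin φ sin δ = 0.1421, cos φ cos δ cos H = 0.6850, so cos θ_z = 0.8271.
Top-of-atmosphere irradiance = S₀ (d̄/d)² cos θ_z = 1365 × 1.0113 × 0.8271 = 1141.75 W/m².

1142 W/m²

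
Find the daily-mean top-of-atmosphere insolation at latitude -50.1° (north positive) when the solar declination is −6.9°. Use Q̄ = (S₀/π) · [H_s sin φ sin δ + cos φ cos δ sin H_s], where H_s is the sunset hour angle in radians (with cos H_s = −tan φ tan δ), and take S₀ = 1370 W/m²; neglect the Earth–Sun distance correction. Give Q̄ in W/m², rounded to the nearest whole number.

344 W/m²

−tan φ tan δ = −(-1.1960)(-0.1210) = -0.1447; H_s = arccos(-0.1447) = 98.32°. In radians, H_s = 1.7160.
H_s sin φ sin δ = 1.7160 × -0.7672 × -0.1201 = 0.1581.
cos φ cos δ sin H_s = 0.6414 × 0.9928 × 0.9895 = 0.6301.
Q̄ = (1370/π) × (0.1581 + 0.6301) = 436.08 × 0.7882 = 343.72 W/m².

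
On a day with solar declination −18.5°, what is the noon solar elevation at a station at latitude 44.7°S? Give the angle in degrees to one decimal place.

At local solar noon the hour angle is zero, so the elevation is 90° − |φ − δ| = 90° − |-44.7° − (-18.5°)| = 90° − 26.2° = 63.8°.

63.8°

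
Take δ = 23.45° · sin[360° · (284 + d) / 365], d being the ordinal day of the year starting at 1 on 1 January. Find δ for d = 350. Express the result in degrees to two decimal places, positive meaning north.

-23.37°

360 × (284 + 350) / 365 = 625.315°; sin(625.315°) = -0.9967.
δ = 23.45 × -0.9967 = -23.373° ≈ -23.37°.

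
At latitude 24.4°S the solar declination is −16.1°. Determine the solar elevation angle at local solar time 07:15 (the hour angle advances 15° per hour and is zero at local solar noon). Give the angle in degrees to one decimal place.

Hour angle H = 15° × (7.25 − 12) = -71.25°.
cos θ_z = sin φ sin δ + cos φ cos δ cos H = (-0.4131)(-0.2773) + (0.9107)(0.9608)(0.3214) = 0.3958.
θ_z = arccos(0.3958) = 66.68°, so the elevation is 90° − 66.68° = 23.32°.

23.3°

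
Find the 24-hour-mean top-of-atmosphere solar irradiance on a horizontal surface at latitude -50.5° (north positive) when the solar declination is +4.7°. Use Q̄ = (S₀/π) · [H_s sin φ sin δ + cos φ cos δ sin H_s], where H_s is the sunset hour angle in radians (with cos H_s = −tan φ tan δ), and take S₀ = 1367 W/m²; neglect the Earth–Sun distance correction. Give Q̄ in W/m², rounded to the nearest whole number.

234 W/m²

The sunset hour angle satisfies cos H_s = −tan φ tan δ = 0.0997, giving H_s = 84.28°. In radians, H_s = 1.4710.
H_s sin φ sin δ = 1.4710 × -0.7716 × 0.0819 = -0.0930.
cos φ cos δ sin H_s = 0.6361 × 0.9966 × 0.9950 = 0.6308.
Q̄ = (1367/π) × (-0.0930 + 0.6308) = 435.13 × 0.5378 = 234.01 W/m².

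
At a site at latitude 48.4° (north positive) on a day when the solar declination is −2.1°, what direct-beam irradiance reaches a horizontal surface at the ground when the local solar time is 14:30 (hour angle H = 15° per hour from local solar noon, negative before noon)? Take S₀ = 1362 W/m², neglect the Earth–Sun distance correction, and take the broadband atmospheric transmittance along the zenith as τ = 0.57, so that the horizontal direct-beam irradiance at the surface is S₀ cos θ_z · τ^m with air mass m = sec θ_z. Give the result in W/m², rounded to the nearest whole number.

220 W/m²

Hour angle H = 15° × (14.5 − 12) = 37.50°.
cos θ_z = sin(48.4°) sin(-2.1°) + cos(48.4°) cos(-2.1°) cos(37.50°) = -0.0274 + 0.5264 = 0.4990.
Air mass m = 1/cos θ_z = 1/0.4990 = 2.004; τ^m = 0.57^2.004 = 0.3242.
Surface direct beam = 1362 × 0.4990 × 0.3242 = 220.34 W/m².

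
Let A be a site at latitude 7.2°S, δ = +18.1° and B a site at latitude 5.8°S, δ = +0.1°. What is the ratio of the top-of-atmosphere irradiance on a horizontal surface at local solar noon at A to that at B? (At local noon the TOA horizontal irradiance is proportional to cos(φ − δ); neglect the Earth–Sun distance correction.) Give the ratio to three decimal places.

0.909

A: cos θ_z = cos(-7.2° − (18.1°)) = 0.9041.
B: cos θ_z = cos(-5.8° − (0.1°)) = 0.9947.
Ratio A/B = 0.9041 / 0.9947 = 0.9089.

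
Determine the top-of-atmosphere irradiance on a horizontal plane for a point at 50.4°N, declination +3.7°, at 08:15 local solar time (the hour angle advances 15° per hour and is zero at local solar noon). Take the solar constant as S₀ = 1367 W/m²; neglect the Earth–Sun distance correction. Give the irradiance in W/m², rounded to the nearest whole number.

551 W/m²

Hour angle H = 15° × (8.25 − 12) = -56.25°.
cos θ_z = sin(50.4°) sin(3.7°) + cos(50.4°) cos(3.7°) cos(-56.25°) = 0.0497 + 0.3534 = 0.4031.
Top-of-atmosphere irradiance = S₀ cos θ_z = 1367 × 0.4031 = 551.04 W/m².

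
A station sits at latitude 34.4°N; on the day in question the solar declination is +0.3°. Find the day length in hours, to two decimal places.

12.03 hours

cos H_s = −tan(34.4°) · tan(0.3°) = -0.0036, so H_s = arccos(-0.0036) = 90.21°.
Day length = 2 H_s / 15° h⁻¹ = 180.42° / 15 = 12.028 h.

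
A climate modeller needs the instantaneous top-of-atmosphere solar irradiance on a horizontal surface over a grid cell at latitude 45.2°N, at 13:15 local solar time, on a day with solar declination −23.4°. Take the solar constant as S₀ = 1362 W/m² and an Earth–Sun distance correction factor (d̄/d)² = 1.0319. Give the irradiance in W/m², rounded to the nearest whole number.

465 W/m²

Hour angle H = 15° × (13.25 − 12) = 18.75°.
With φ = 45.2°, δ = -23.4°, H = 18.75°: sin φ sin δ = -0.2818, cos φ cos δ cos H = 0.6124, so cos θ_z = 0.3306.
Top-of-atmosphere irradiance = S₀ (d̄/d)² cos θ_z = 1362 × 1.0319 × 0.3306 = 464.64 W/m².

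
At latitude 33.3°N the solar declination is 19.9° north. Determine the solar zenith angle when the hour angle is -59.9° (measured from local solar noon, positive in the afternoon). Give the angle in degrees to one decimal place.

54.5°

cos θ_z = sin φ sin δ + cos φ cos δ cos H = (0.5490)(0.3404) + (0.8358)(0.9403)(0.5015) = 0.5810.
θ_z = arccos(0.5810) = 54.48°.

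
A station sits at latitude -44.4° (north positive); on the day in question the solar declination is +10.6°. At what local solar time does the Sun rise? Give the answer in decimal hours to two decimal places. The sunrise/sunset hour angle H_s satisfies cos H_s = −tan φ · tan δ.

cos H_s = −tan(-44.4°) · tan(10.6°) = 0.1833, so H_s = arccos(0.1833) = 79.44°.
Sunrise is at 12 − H_s/15 = 12 − 5.296 = 6.704 h local solar time.

6.70 h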